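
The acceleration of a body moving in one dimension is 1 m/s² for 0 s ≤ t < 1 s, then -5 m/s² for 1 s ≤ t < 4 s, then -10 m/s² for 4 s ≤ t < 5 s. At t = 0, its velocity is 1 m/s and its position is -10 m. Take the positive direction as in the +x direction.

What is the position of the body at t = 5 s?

-43 m

On each constant-a segment, Δv = aΔt and Δx = v₀Δt + ½aΔt²; chain segment to segment.
0–1 s: v starts 1 m/s; Δx = 1·1 + ½·1·1² = 1.5 m; v ends 2 m/s.
1–4 s: v starts 2 m/s; Δx = 2·3 + ½·-5·3² = -16.5 m; v ends -13 m/s.
4–5 s: v starts -13 m/s; Δx = -13·1 + ½·-10·1² = -18 m; v ends -23 m/s.
x(5) = -10 + Σ Δx = -43 m.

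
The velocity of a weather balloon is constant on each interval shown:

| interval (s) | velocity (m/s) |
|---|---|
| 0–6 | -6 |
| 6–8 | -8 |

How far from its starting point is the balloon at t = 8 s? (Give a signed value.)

-52 m

Net displacement equals the area under the velocity-time graph (areas below the axis count negative).
0–6 s: -6 × 6 = -36 m
6–8 s: -8 × 2 = -16 m
Net displacement = -52 m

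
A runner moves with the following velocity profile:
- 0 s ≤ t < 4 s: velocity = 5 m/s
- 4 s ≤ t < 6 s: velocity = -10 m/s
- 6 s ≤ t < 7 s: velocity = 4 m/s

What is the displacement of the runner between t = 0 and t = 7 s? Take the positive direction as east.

4 m

Net displacement equals the area under the velocity-time graph (areas below the axis count negative).
0–4 s: 5 × 4 = 20 m
4–6 s: -10 × 2 = -20 m
6–7 s: 4 × 1 = 4 m
Net displacement = 4 m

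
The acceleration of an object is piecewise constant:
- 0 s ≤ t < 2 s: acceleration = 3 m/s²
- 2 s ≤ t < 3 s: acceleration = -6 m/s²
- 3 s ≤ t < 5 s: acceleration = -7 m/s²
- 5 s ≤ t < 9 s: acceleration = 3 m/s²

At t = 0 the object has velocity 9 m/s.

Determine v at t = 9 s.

7 m/s

Δv equals the area under the a-t graph; then v = v₀ + Δv.
0–2 s: 3 × 2 = 6 m/s
2–3 s: -6 × 1 = -6 m/s
3–5 s: -7 × 2 = -14 m/s
5–9 s: 3 × 4 = 12 m/s
Δv = -2 m/s, so v(9) = 9 + (-2) = 7 m/s.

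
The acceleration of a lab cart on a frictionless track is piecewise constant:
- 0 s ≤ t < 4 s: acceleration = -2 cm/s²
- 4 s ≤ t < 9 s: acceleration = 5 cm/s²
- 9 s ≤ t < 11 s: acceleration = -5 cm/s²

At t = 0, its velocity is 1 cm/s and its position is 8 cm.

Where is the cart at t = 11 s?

49.5 cm

On each constant-a segment, Δv = aΔt and Δx = v₀Δt + ½aΔt²; chain segment to segment.
0–4 s: v starts 1 cm/s; Δx = 1·4 + ½·-2·4² = -12 cm; v ends -7 cm/s.
4–9 s: v starts -7 cm/s; Δx = -7·5 + ½·5·5² = 27.5 cm; v ends 18 cm/s.
9–11 s: v starts 18 cm/s; Δx = 18·2 + ½·-5·2² = 26 cm; v ends 8 cm/s.
x(11) = 8 + Σ Δx = 49.5 cm.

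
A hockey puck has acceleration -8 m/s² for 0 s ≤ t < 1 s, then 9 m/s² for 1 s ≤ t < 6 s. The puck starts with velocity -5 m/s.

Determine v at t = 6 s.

Δv equals the area under the a-t graph; then v = v₀ + Δv.
0–1 s: -8 × 1 = -8 m/s
1–6 s: 9 × 5 = 45 m/s
Δv = 37 m/s, so v(6) = -5 + (37) = 32 m/s.

32 m/s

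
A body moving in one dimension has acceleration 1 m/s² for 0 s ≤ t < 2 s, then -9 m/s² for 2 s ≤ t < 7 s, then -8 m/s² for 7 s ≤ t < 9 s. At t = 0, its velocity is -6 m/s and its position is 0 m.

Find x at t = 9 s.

-256.5 m

On each constant-a segment, Δv = aΔt and Δx = v₀Δt + ½aΔt²; chain segment to segment.
0–2 s: v starts -6 m/s; Δx = -6·2 + ½·1·2² = -10 m; v ends -4 m/s.
2–7 s: v starts -4 m/s; Δx = -4·5 + ½·-9·5² = -132.5 m; v ends -49 m/s.
7–9 s: v starts -49 m/s; Δx = -49·2 + ½·-8·2² = -114 m; v ends -65 m/s.
x(9) = 0 + Σ Δx = -256.5 m.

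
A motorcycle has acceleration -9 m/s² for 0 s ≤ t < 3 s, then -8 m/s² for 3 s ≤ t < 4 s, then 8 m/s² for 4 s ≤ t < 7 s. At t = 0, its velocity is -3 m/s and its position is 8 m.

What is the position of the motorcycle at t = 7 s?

-153.5 m

On each constant-a segment, Δv = aΔt and Δx = v₀Δt + ½aΔt²; chain segment to segment.
0–3 s: v starts -3 m/s; Δx = -3·3 + ½·-9·3² = -49.5 m; v ends -30 m/s.
3–4 s: v starts -30 m/s; Δx = -30·1 + ½·-8·1² = -34 m; v ends -38 m/s.
4–7 s: v starts -38 m/s; Δx = -38·3 + ½·8·3² = -78 m; v ends -14 m/s.
x(7) = 8 + Σ Δx = -153.5 m.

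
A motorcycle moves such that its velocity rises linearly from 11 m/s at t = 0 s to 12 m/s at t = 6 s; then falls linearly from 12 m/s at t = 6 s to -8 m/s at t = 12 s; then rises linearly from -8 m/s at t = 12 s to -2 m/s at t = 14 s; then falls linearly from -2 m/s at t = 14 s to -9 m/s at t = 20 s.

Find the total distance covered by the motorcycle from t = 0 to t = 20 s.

143.2 m

Distance (not displacement) is the total path length: add the absolute areas under v-t.
0–6 s: |½(11 + 12)(6)| = 69 m
6–12 s: v = 0 at t = 9.6 s; triangle areas 21.6 + 9.6 = 31.2 m
12–14 s: |½(-8 + -2)(2)| = 10 m
14–20 s: |½(-2 + -9)(6)| = 33 m
Total distance = 143.2 m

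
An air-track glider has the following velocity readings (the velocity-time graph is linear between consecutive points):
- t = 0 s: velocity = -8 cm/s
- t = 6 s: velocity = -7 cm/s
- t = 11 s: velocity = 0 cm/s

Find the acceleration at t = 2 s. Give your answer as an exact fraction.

Acceleration is the slope of the v-t graph on 0–6 s: (-7 − -8)/(6 − 0) = 1/6 cm/s².

1/6 cm/s²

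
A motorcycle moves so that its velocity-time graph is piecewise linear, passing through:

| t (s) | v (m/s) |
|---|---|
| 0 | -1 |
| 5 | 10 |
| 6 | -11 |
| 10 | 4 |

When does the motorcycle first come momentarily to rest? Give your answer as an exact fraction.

t = 5/11 s

v changes sign on 0–5 s (from -1 to 10); the graph is linear there, so v = 0 at t = 0 + (1)·(5 − 0)/(10 − -1) = 5/11 s.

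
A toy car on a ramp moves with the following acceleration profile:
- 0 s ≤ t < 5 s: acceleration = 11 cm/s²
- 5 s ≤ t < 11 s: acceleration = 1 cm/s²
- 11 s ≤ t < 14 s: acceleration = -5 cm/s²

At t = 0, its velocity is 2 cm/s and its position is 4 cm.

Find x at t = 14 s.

On each constant-a segment, Δv = aΔt and Δx = v₀Δt + ½aΔt²; chain segment to segment.
0–5 s: v starts 2 cm/s; Δx = 2·5 + ½·11·5² = 147.5 cm; v ends 57 cm/s.
5–11 s: v starts 57 cm/s; Δx = 57·6 + ½·1·6² = 360 cm; v ends 63 cm/s.
11–14 s: v starts 63 cm/s; Δx = 63·3 + ½·-5·3² = 166.5 cm; v ends 48 cm/s.
x(14) = 4 + Σ Δx = 678 cm.

678 cm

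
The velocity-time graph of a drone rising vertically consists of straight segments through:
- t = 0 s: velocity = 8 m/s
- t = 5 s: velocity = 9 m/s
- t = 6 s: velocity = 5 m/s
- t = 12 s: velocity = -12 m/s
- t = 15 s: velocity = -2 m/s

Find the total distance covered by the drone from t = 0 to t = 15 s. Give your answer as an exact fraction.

Distance (not displacement) is the total path length: add the absolute areas under v-t.
0–5 s: |½(8 + 9)(5)| = 42.5 m
5–6 s: |½(9 + 5)(1)| = 7 m
6–12 s: v = 0 at t = 132/17 s; triangle areas 75/17 + 432/17 = 507/17 m
12–15 s: |½(-12 + -2)(3)| = 21 m
Total distance = 3411/34 m

3411/34 m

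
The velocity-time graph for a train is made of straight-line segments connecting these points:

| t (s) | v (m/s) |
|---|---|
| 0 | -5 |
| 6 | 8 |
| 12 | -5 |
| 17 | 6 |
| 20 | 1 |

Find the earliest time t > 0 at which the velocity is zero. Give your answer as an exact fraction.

t = 30/13 s

v changes sign on 0–6 s (from -5 to 8); the graph is linear there, so v = 0 at t = 0 + (5)·(6 − 0)/(8 − -5) = 30/13 s.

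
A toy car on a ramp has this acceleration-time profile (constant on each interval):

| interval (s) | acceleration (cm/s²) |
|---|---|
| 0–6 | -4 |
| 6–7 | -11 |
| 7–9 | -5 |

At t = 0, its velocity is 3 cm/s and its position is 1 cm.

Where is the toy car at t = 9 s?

On each constant-a segment, Δv = aΔt and Δx = v₀Δt + ½aΔt²; chain segment to segment.
0–6 s: v starts 3 cm/s; Δx = 3·6 + ½·-4·6² = -54 cm; v ends -21 cm/s.
6–7 s: v starts -21 cm/s; Δx = -21·1 + ½·-11·1² = -26.5 cm; v ends -32 cm/s.
7–9 s: v starts -32 cm/s; Δx = -32·2 + ½·-5·2² = -74 cm; v ends -42 cm/s.
x(9) = 1 + Σ Δx = -153.5 cm.

-153.5 cm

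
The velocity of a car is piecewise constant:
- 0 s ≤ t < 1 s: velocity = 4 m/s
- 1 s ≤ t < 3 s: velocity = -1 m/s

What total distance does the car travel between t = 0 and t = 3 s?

Total distance travelled is ∫|v| dt — sum the magnitudes of each area piece.
0–1 s: |4| × 1 = 4 m
1–3 s: |-1| × 2 = 2 m
Total distance = 6 m

6 m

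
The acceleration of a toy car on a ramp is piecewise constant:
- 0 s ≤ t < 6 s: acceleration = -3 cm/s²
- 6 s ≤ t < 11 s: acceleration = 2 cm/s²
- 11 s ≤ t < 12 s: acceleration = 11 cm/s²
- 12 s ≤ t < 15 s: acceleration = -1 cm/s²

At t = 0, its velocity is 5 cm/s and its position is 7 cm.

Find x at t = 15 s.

On each constant-a segment, Δv = aΔt and Δx = v₀Δt + ½aΔt²; chain segment to segment.
0–6 s: v starts 5 cm/s; Δx = 5·6 + ½·-3·6² = -24 cm; v ends -13 cm/s.
6–11 s: v starts -13 cm/s; Δx = -13·5 + ½·2·5² = -40 cm; v ends -3 cm/s.
11–12 s: v starts -3 cm/s; Δx = -3·1 + ½·11·1² = 2.5 cm; v ends 8 cm/s.
12–15 s: v starts 8 cm/s; Δx = 8·3 + ½·-1·3² = 19.5 cm; v ends 5 cm/s.
x(15) = 7 + Σ Δx = -35 cm.

-35 cm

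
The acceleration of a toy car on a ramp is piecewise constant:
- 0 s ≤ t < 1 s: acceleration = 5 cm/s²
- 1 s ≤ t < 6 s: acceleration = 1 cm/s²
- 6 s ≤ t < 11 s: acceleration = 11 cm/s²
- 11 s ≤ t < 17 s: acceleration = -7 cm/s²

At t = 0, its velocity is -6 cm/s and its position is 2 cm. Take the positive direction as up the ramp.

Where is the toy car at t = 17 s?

On each constant-a segment, Δv = aΔt and Δx = v₀Δt + ½aΔt²; chain segment to segment.
0–1 s: v starts -6 cm/s; Δx = -6·1 + ½·5·1² = -3.5 cm; v ends -1 cm/s.
1–6 s: v starts -1 cm/s; Δx = -1·5 + ½·1·5² = 7.5 cm; v ends 4 cm/s.
6–11 s: v starts 4 cm/s; Δx = 4·5 + ½·11·5² = 157.5 cm; v ends 59 cm/s.
11–17 s: v starts 59 cm/s; Δx = 59·6 + ½·-7·6² = 228 cm; v ends 17 cm/s.
x(17) = 2 + Σ Δx = 391.5 cm.

391.5 cm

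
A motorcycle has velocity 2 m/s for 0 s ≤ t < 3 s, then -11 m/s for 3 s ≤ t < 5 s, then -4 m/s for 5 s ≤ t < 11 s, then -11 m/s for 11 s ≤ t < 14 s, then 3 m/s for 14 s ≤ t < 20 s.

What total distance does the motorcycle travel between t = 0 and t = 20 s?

Distance (not displacement) is the total path length: add the absolute areas under v-t.
0–3 s: |2| × 3 = 6 m
3–5 s: |-11| × 2 = 22 m
5–11 s: |-4| × 6 = 24 m
11–14 s: |-11| × 3 = 33 m
14–20 s: |3| × 6 = 18 m
Total distance = 103 m

103 m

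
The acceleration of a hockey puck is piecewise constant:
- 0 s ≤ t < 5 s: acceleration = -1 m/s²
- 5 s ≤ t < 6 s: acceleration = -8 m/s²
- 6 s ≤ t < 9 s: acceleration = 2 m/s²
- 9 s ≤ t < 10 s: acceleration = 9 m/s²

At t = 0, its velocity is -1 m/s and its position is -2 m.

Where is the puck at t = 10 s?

-66 m

On each constant-a segment, Δv = aΔt and Δx = v₀Δt + ½aΔt²; chain segment to segment.
0–5 s: v starts -1 m/s; Δx = -1·5 + ½·-1·5² = -17.5 m; v ends -6 m/s.
5–6 s: v starts -6 m/s; Δx = -6·1 + ½·-8·1² = -10 m; v ends -14 m/s.
6–9 s: v starts -14 m/s; Δx = -14·3 + ½·2·3² = -33 m; v ends -8 m/s.
9–10 s: v starts -8 m/s; Δx = -8·1 + ½·9·1² = -3.5 m; v ends 1 m/s.
x(10) = -2 + Σ Δx = -66 m.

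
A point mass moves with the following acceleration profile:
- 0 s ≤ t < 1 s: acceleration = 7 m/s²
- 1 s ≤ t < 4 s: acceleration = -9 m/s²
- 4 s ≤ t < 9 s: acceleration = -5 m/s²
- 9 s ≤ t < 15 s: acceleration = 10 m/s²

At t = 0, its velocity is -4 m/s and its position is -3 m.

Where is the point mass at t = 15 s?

On each constant-a segment, Δv = aΔt and Δx = v₀Δt + ½aΔt²; chain segment to segment.
0–1 s: v starts -4 m/s; Δx = -4·1 + ½·7·1² = -0.5 m; v ends 3 m/s.
1–4 s: v starts 3 m/s; Δx = 3·3 + ½·-9·3² = -31.5 m; v ends -24 m/s.
4–9 s: v starts -24 m/s; Δx = -24·5 + ½·-5·5² = -182.5 m; v ends -49 m/s.
9–15 s: v starts -49 m/s; Δx = -49·6 + ½·10·6² = -114 m; v ends 11 m/s.
x(15) = -3 + Σ Δx = -331.5 m.

-331.5 m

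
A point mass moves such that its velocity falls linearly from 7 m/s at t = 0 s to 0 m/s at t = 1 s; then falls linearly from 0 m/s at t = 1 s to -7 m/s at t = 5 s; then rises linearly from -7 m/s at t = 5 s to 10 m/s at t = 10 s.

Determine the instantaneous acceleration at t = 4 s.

-1.75 m/s²

Acceleration is the slope of the v-t graph on 1–5 s: (-7 − 0)/(5 − 1) = -1.75 m/s².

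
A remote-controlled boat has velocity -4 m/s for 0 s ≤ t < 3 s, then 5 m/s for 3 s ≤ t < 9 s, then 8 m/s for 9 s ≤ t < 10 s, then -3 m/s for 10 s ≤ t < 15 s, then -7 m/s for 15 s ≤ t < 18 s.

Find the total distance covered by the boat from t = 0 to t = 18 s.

86 m

Total distance travelled is ∫|v| dt — sum the magnitudes of each area piece.
0–3 s: |-4| × 3 = 12 m
3–9 s: |5| × 6 = 30 m
9–10 s: |8| × 1 = 8 m
10–15 s: |-3| × 5 = 15 m
15–18 s: |-7| × 3 = 21 m
Total distance = 86 m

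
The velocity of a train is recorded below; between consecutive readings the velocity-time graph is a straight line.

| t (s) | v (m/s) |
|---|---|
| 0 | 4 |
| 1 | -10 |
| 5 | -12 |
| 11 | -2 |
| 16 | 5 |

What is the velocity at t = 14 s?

2.2 m/s

On 11–16 s the graph is linear from -2 to 5 m/s: v(14) = -2 + (5 − -2)·(14 − 11)/(16 − 11) = 2.2 m/s.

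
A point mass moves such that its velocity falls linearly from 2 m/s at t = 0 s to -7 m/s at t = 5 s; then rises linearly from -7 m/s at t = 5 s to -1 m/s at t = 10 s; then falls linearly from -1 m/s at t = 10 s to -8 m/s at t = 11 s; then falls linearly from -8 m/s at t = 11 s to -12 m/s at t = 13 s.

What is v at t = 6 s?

On 5–10 s the graph is linear from -7 to -1 m/s: v(6) = -7 + (-1 − -7)·(6 − 5)/(10 − 5) = -5.8 m/s.

-5.8 m/s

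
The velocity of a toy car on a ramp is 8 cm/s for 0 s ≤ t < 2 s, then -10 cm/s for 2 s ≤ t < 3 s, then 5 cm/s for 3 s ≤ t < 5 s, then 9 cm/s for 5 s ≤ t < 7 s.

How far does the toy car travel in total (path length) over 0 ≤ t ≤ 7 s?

54 cm

Total distance travelled is ∫|v| dt — sum the magnitudes of each area piece.
0–2 s: |8| × 2 = 16 cm
2–3 s: |-10| × 1 = 10 cm
3–5 s: |5| × 2 = 10 cm
5–7 s: |9| × 2 = 18 cm
Total distance = 54 cm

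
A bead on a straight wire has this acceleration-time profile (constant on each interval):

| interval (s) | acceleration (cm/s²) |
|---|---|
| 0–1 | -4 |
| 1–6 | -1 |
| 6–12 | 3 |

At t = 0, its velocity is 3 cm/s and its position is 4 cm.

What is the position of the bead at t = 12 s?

5.5 cm

On each constant-a segment, Δv = aΔt and Δx = v₀Δt + ½aΔt²; chain segment to segment.
0–1 s: v starts 3 cm/s; Δx = 3·1 + ½·-4·1² = 1 cm; v ends -1 cm/s.
1–6 s: v starts -1 cm/s; Δx = -1·5 + ½·-1·5² = -17.5 cm; v ends -6 cm/s.
6–12 s: v starts -6 cm/s; Δx = -6·6 + ½·3·6² = 18 cm; v ends 12 cm/s.
x(12) = 4 + Σ Δx = 5.5 cm.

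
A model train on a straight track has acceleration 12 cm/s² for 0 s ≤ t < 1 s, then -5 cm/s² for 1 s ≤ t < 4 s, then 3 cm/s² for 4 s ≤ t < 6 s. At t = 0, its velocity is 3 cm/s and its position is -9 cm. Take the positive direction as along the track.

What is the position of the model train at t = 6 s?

28.5 cm

On each constant-a segment, Δv = aΔt and Δx = v₀Δt + ½aΔt²; chain segment to segment.
0–1 s: v starts 3 cm/s; Δx = 3·1 + ½·12·1² = 9 cm; v ends 15 cm/s.
1–4 s: v starts 15 cm/s; Δx = 15·3 + ½·-5·3² = 22.5 cm; v ends 0 cm/s.
4–6 s: v starts 0 cm/s; Δx = 0·2 + ½·3·2² = 6 cm; v ends 6 cm/s.
x(6) = -9 + Σ Δx = 28.5 cm.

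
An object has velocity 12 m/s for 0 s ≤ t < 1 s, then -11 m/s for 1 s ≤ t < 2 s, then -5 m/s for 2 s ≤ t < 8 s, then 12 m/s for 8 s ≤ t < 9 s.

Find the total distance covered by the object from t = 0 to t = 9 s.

Distance (not displacement) is the total path length: add the absolute areas under v-t.
0–1 s: |12| × 1 = 12 m
1–2 s: |-11| × 1 = 11 m
2–8 s: |-5| × 6 = 30 m
8–9 s: |12| × 1 = 12 m
Total distance = 65 m

65 m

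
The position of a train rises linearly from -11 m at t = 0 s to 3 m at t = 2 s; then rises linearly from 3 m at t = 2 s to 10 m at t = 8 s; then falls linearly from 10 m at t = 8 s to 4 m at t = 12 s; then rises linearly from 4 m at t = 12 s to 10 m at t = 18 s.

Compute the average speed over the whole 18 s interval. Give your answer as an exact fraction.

11/6 m/s

Average speed = (total path length)/(elapsed time); on a piecewise-linear x-t graph the path length is Σ|Δx|.
0–2 s: |Δx| = |3 − -11| = 14 m
2–8 s: |Δx| = |10 − 3| = 7 m
8–12 s: |Δx| = |4 − 10| = 6 m
12–18 s: |Δx| = |10 − 4| = 6 m
Total path = 33 m; average speed = 33/18 = 11/6 m/s.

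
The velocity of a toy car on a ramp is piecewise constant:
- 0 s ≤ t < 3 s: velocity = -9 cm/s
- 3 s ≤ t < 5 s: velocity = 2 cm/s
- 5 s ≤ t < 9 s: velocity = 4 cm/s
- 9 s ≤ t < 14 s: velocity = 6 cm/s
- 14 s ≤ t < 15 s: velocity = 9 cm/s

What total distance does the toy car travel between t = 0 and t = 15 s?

Distance (not displacement) is the total path length: add the absolute areas under v-t.
0–3 s: |-9| × 3 = 27 cm
3–5 s: |2| × 2 = 4 cm
5–9 s: |4| × 4 = 16 cm
9–14 s: |6| × 5 = 30 cm
14–15 s: |9| × 1 = 9 cm
Total distance = 86 cm

86 cm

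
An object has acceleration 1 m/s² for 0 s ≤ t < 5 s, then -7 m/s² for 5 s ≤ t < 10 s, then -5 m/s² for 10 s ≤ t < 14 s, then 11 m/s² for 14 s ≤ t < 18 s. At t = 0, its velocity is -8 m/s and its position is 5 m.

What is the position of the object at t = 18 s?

-461 m

On each constant-a segment, Δv = aΔt and Δx = v₀Δt + ½aΔt²; chain segment to segment.
0–5 s: v starts -8 m/s; Δx = -8·5 + ½·1·5² = -27.5 m; v ends -3 m/s.
5–10 s: v starts -3 m/s; Δx = -3·5 + ½·-7·5² = -102.5 m; v ends -38 m/s.
10–14 s: v starts -38 m/s; Δx = -38·4 + ½·-5·4² = -192 m; v ends -58 m/s.
14–18 s: v starts -58 m/s; Δx = -58·4 + ½·11·4² = -144 m; v ends -14 m/s.
x(18) = 5 + Σ Δx = -461 m.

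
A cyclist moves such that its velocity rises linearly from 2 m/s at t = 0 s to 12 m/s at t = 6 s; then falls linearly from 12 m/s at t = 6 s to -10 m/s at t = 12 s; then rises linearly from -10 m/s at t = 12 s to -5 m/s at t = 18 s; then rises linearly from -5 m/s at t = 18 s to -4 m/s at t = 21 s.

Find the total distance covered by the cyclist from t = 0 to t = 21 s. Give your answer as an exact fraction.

2943/22 m

Distance (not displacement) is the total path length: add the absolute areas under v-t.
0–6 s: |½(2 + 12)(6)| = 42 m
6–12 s: v = 0 at t = 102/11 s; triangle areas 216/11 + 150/11 = 366/11 m
12–18 s: |½(-10 + -5)(6)| = 45 m
18–21 s: |½(-5 + -4)(3)| = 13.5 m
Total distance = 2943/22 m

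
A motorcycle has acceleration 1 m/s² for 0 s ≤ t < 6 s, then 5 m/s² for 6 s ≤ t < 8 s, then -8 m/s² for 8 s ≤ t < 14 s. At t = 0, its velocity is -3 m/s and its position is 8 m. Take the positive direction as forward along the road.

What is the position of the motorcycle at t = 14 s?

-42 m

On each constant-a segment, Δv = aΔt and Δx = v₀Δt + ½aΔt²; chain segment to segment.
0–6 s: v starts -3 m/s; Δx = -3·6 + ½·1·6² = 0 m; v ends 3 m/s.
6–8 s: v starts 3 m/s; Δx = 3·2 + ½·5·2² = 16 m; v ends 13 m/s.
8–14 s: v starts 13 m/s; Δx = 13·6 + ½·-8·6² = -66 m; v ends -35 m/s.
x(14) = 8 + Σ Δx = -42 m.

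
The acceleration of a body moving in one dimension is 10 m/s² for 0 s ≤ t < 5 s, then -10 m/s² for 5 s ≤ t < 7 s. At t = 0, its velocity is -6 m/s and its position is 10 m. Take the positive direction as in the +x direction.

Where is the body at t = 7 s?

173 m

On each constant-a segment, Δv = aΔt and Δx = v₀Δt + ½aΔt²; chain segment to segment.
0–5 s: v starts -6 m/s; Δx = -6·5 + ½·10·5² = 95 m; v ends 44 m/s.
5–7 s: v starts 44 m/s; Δx = 44·2 + ½·-10·2² = 68 m; v ends 24 m/s.
x(7) = 10 + Σ Δx = 173 m.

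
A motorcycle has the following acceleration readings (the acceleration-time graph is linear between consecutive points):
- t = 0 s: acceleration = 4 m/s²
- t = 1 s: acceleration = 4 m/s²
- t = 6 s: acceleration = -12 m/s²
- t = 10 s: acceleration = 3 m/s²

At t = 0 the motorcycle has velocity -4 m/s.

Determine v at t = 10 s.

Δv equals the area under the a-t graph; then v = v₀ + Δv.
0–1 s: 4 × 1 = 4 m/s
1–6 s: ½(4 + -12)(5) = -20 m/s
6–10 s: ½(-12 + 3)(4) = -18 m/s
Δv = -34 m/s, so v(10) = -4 + (-34) = -38 m/s.

-38 m/s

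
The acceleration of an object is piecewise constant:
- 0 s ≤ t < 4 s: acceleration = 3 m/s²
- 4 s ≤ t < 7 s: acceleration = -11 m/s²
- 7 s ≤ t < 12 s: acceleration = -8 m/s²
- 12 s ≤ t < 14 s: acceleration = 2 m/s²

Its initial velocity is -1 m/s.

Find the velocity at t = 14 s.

-58 m/s

Δv equals the area under the a-t graph; then v = v₀ + Δv.
0–4 s: 3 × 4 = 12 m/s
4–7 s: -11 × 3 = -33 m/s
7–12 s: -8 × 5 = -40 m/s
12–14 s: 2 × 2 = 4 m/s
Δv = -57 m/s, so v(14) = -1 + (-57) = -58 m/s.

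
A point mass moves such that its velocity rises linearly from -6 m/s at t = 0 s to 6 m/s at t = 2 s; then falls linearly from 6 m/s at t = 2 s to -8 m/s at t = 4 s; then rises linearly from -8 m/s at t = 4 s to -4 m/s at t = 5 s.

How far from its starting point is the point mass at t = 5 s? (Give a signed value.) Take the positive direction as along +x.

Net displacement equals the area under the velocity-time graph (areas below the axis count negative).
0–2 s: ½(-6 + 6)(2) = 0 m
2–4 s: ½(6 + -8)(2) = -2 m
4–5 s: ½(-8 + -4)(1) = -6 m
Net displacement = -8 m

-8 m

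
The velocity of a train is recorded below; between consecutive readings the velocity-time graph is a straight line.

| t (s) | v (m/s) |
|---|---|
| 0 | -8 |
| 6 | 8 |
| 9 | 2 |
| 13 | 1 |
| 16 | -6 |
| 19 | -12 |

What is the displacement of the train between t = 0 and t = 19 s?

-13.5 m

Displacement is the signed area under the v-t curve.
0–6 s: ½(-8 + 8)(6) = 0 m
6–9 s: ½(8 + 2)(3) = 15 m
9–13 s: ½(2 + 1)(4) = 6 m
13–16 s: ½(1 + -6)(3) = -7.5 m
16–19 s: ½(-6 + -12)(3) = -27 m
Net displacement = -13.5 m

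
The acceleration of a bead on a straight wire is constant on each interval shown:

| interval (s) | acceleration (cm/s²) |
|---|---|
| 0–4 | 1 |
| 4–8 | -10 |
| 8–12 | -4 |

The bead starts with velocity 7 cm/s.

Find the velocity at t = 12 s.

Δv equals the area under the a-t graph; then v = v₀ + Δv.
0–4 s: 1 × 4 = 4 cm/s
4–8 s: -10 × 4 = -40 cm/s
8–12 s: -4 × 4 = -16 cm/s
Δv = -52 cm/s, so v(12) = 7 + (-52) = -45 cm/s.

-45 cm/s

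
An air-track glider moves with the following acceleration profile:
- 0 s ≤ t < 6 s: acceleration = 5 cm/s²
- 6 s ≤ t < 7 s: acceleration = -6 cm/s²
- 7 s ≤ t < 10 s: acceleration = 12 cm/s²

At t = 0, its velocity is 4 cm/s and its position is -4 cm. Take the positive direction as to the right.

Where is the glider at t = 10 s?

On each constant-a segment, Δv = aΔt and Δx = v₀Δt + ½aΔt²; chain segment to segment.
0–6 s: v starts 4 cm/s; Δx = 4·6 + ½·5·6² = 114 cm; v ends 34 cm/s.
6–7 s: v starts 34 cm/s; Δx = 34·1 + ½·-6·1² = 31 cm; v ends 28 cm/s.
7–10 s: v starts 28 cm/s; Δx = 28·3 + ½·12·3² = 138 cm; v ends 64 cm/s.
x(10) = -4 + Σ Δx = 279 cm.

279 cm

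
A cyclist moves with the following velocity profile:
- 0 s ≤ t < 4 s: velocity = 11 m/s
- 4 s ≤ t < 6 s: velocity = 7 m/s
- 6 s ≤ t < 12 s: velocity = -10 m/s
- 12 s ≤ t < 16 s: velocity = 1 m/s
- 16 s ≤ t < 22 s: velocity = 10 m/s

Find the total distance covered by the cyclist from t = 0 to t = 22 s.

182 m

Total distance travelled is ∫|v| dt — sum the magnitudes of each area piece.
0–4 s: |11| × 4 = 44 m
4–6 s: |7| × 2 = 14 m
6–12 s: |-10| × 6 = 60 m
12–16 s: |1| × 4 = 4 m
16–22 s: |10| × 6 = 60 m
Total distance = 182 m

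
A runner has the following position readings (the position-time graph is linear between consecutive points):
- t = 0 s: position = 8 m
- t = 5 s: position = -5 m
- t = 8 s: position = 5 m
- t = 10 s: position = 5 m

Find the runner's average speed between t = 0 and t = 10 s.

2.3 m/s

Average speed = (total path length)/(elapsed time); on a piecewise-linear x-t graph the path length is Σ|Δx|.
0–5 s: |Δx| = |-5 − 8| = 13 m
5–8 s: |Δx| = |5 − -5| = 10 m
8–10 s: |Δx| = |5 − 5| = 0 m
Total path = 23 m; average speed = 23/10 = 2.3 m/s.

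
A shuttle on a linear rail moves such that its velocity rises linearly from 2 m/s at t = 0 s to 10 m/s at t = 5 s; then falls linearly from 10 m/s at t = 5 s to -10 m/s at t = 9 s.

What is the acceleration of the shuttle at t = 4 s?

Acceleration is the slope of the v-t graph on 0–5 s: (10 − 2)/(5 − 0) = 1.6 m/s².

1.6 m/s²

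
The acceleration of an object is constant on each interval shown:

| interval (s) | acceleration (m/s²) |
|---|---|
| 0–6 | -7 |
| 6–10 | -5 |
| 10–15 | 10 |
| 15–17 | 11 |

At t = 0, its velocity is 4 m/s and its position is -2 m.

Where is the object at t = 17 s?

On each constant-a segment, Δv = aΔt and Δx = v₀Δt + ½aΔt²; chain segment to segment.
0–6 s: v starts 4 m/s; Δx = 4·6 + ½·-7·6² = -102 m; v ends -38 m/s.
6–10 s: v starts -38 m/s; Δx = -38·4 + ½·-5·4² = -192 m; v ends -58 m/s.
10–15 s: v starts -58 m/s; Δx = -58·5 + ½·10·5² = -165 m; v ends -8 m/s.
15–17 s: v starts -8 m/s; Δx = -8·2 + ½·11·2² = 6 m; v ends 14 m/s.
x(17) = -2 + Σ Δx = -455 m.

-455 m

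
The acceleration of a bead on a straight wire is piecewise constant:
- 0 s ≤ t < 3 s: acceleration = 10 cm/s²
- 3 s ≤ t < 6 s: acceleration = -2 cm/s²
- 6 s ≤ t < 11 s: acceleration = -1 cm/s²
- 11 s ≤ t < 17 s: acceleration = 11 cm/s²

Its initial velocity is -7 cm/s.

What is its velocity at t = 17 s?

78 cm/s

Δv equals the area under the a-t graph; then v = v₀ + Δv.
0–3 s: 10 × 3 = 30 cm/s
3–6 s: -2 × 3 = -6 cm/s
6–11 s: -1 × 5 = -5 cm/s
11–17 s: 11 × 6 = 66 cm/s
Δv = 85 cm/s, so v(17) = -7 + (85) = 78 cm/s.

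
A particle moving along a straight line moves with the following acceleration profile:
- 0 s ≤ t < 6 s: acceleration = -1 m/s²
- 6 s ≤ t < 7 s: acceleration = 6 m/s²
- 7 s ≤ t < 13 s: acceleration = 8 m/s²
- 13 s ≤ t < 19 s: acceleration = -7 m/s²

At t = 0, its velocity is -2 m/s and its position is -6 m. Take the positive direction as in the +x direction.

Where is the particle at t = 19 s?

On each constant-a segment, Δv = aΔt and Δx = v₀Δt + ½aΔt²; chain segment to segment.
0–6 s: v starts -2 m/s; Δx = -2·6 + ½·-1·6² = -30 m; v ends -8 m/s.
6–7 s: v starts -8 m/s; Δx = -8·1 + ½·6·1² = -5 m; v ends -2 m/s.
7–13 s: v starts -2 m/s; Δx = -2·6 + ½·8·6² = 132 m; v ends 46 m/s.
13–19 s: v starts 46 m/s; Δx = 46·6 + ½·-7·6² = 150 m; v ends 4 m/s.
x(19) = -6 + Σ Δx = 241 m.

241 m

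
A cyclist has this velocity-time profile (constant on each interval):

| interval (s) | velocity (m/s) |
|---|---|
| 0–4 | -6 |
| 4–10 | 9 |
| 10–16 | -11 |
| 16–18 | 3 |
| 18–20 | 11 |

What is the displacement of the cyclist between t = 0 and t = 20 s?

Net displacement equals the area under the velocity-time graph (areas below the axis count negative).
0–4 s: -6 × 4 = -24 m
4–10 s: 9 × 6 = 54 m
10–16 s: -11 × 6 = -66 m
16–18 s: 3 × 2 = 6 m
18–20 s: 11 × 2 = 22 m
Net displacement = -8 m

-8 m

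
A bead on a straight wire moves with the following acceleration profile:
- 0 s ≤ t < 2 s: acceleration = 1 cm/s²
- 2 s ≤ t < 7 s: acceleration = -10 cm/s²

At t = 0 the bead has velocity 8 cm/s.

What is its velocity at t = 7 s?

Δv equals the area under the a-t graph; then v = v₀ + Δv.
0–2 s: 1 × 2 = 2 cm/s
2–7 s: -10 × 5 = -50 cm/s
Δv = -48 cm/s, so v(7) = 8 + (-48) = -40 cm/s.

-40 cm/s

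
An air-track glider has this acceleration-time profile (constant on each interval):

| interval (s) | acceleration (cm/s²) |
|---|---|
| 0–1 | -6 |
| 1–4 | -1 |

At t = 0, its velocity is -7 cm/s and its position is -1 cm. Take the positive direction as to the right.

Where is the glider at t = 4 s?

-54.5 cm

On each constant-a segment, Δv = aΔt and Δx = v₀Δt + ½aΔt²; chain segment to segment.
0–1 s: v starts -7 cm/s; Δx = -7·1 + ½·-6·1² = -10 cm; v ends -13 cm/s.
1–4 s: v starts -13 cm/s; Δx = -13·3 + ½·-1·3² = -43.5 cm; v ends -16 cm/s.
x(4) = -1 + Σ Δx = -54.5 cm.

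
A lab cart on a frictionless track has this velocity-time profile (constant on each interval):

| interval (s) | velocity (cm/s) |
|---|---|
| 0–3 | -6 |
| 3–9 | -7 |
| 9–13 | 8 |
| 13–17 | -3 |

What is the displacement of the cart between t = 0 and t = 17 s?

Net displacement equals the area under the velocity-time graph (areas below the axis count negative).
0–3 s: -6 × 3 = -18 cm
3–9 s: -7 × 6 = -42 cm
9–13 s: 8 × 4 = 32 cm
13–17 s: -3 × 4 = -12 cm
Net displacement = -40 cm

-40 cm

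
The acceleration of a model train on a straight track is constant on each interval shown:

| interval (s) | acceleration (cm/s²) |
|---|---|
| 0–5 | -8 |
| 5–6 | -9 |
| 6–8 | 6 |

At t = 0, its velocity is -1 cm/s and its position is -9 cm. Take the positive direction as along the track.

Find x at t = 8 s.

-247.5 cm

On each constant-a segment, Δv = aΔt and Δx = v₀Δt + ½aΔt²; chain segment to segment.
0–5 s: v starts -1 cm/s; Δx = -1·5 + ½·-8·5² = -105 cm; v ends -41 cm/s.
5–6 s: v starts -41 cm/s; Δx = -41·1 + ½·-9·1² = -45.5 cm; v ends -50 cm/s.
6–8 s: v starts -50 cm/s; Δx = -50·2 + ½·6·2² = -88 cm; v ends -38 cm/s.
x(8) = -9 + Σ Δx = -247.5 cm.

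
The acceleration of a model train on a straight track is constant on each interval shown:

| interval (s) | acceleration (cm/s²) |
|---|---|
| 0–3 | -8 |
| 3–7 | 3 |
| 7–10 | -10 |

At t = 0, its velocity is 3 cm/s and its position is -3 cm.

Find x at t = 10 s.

On each constant-a segment, Δv = aΔt and Δx = v₀Δt + ½aΔt²; chain segment to segment.
0–3 s: v starts 3 cm/s; Δx = 3·3 + ½·-8·3² = -27 cm; v ends -21 cm/s.
3–7 s: v starts -21 cm/s; Δx = -21·4 + ½·3·4² = -60 cm; v ends -9 cm/s.
7–10 s: v starts -9 cm/s; Δx = -9·3 + ½·-10·3² = -72 cm; v ends -39 cm/s.
x(10) = -3 + Σ Δx = -162 cm.

-162 cm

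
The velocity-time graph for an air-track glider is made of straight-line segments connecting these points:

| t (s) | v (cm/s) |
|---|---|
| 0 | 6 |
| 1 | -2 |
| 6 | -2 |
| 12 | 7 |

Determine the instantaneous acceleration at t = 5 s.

0 cm/s²

Acceleration is the slope of the v-t graph on 1–6 s: (-2 − -2)/(6 − 1) = 0 cm/s².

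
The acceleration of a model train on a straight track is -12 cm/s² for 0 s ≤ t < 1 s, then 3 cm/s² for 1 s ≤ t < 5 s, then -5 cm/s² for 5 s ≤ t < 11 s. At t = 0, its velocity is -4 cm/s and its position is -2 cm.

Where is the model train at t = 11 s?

On each constant-a segment, Δv = aΔt and Δx = v₀Δt + ½aΔt²; chain segment to segment.
0–1 s: v starts -4 cm/s; Δx = -4·1 + ½·-12·1² = -10 cm; v ends -16 cm/s.
1–5 s: v starts -16 cm/s; Δx = -16·4 + ½·3·4² = -40 cm; v ends -4 cm/s.
5–11 s: v starts -4 cm/s; Δx = -4·6 + ½·-5·6² = -114 cm; v ends -34 cm/s.
x(11) = -2 + Σ Δx = -166 cm.

-166 cm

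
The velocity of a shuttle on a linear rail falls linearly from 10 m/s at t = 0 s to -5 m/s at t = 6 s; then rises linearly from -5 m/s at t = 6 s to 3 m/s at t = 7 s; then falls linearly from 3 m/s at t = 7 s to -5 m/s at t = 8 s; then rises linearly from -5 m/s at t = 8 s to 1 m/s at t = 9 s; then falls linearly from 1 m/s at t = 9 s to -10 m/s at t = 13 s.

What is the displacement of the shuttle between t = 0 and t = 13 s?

-7 m

Displacement is the signed area under the v-t curve.
0–6 s: ½(10 + -5)(6) = 15 m
6–7 s: ½(-5 + 3)(1) = -1 m
7–8 s: ½(3 + -5)(1) = -1 m
8–9 s: ½(-5 + 1)(1) = -2 m
9–13 s: ½(1 + -10)(4) = -18 m
Net displacement = -7 m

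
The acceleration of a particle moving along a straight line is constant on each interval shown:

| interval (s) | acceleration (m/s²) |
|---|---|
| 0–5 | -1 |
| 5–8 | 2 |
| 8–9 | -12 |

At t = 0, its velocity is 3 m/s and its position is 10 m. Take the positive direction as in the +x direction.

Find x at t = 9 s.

13.5 m

On each constant-a segment, Δv = aΔt and Δx = v₀Δt + ½aΔt²; chain segment to segment.
0–5 s: v starts 3 m/s; Δx = 3·5 + ½·-1·5² = 2.5 m; v ends -2 m/s.
5–8 s: v starts -2 m/s; Δx = -2·3 + ½·2·3² = 3 m; v ends 4 m/s.
8–9 s: v starts 4 m/s; Δx = 4·1 + ½·-12·1² = -2 m; v ends -8 m/s.
x(9) = 10 + Σ Δx = 13.5 m.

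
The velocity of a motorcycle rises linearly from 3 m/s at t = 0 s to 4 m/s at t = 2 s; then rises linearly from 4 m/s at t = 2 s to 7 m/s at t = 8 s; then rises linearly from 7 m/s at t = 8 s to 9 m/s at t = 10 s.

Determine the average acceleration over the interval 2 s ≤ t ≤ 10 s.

0.625 m/s²

Average acceleration = Δv/Δt = (9 − 4)/(10 − 2) = 0.625 m/s².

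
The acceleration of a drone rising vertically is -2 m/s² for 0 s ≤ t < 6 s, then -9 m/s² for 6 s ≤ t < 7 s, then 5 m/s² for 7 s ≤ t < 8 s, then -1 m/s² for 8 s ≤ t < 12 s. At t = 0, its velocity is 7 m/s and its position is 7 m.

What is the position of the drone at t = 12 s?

-52 m

On each constant-a segment, Δv = aΔt and Δx = v₀Δt + ½aΔt²; chain segment to segment.
0–6 s: v starts 7 m/s; Δx = 7·6 + ½·-2·6² = 6 m; v ends -5 m/s.
6–7 s: v starts -5 m/s; Δx = -5·1 + ½·-9·1² = -9.5 m; v ends -14 m/s.
7–8 s: v starts -14 m/s; Δx = -14·1 + ½·5·1² = -11.5 m; v ends -9 m/s.
8–12 s: v starts -9 m/s; Δx = -9·4 + ½·-1·4² = -44 m; v ends -13 m/s.
x(12) = 7 + Σ Δx = -52 m.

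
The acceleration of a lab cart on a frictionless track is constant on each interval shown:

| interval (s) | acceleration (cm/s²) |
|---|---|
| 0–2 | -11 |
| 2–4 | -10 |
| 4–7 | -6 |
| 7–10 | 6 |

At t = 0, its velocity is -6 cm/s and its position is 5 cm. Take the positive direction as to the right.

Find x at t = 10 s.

-447 cm

On each constant-a segment, Δv = aΔt and Δx = v₀Δt + ½aΔt²; chain segment to segment.
0–2 s: v starts -6 cm/s; Δx = -6·2 + ½·-11·2² = -34 cm; v ends -28 cm/s.
2–4 s: v starts -28 cm/s; Δx = -28·2 + ½·-10·2² = -76 cm; v ends -48 cm/s.
4–7 s: v starts -48 cm/s; Δx = -48·3 + ½·-6·3² = -171 cm; v ends -66 cm/s.
7–10 s: v starts -66 cm/s; Δx = -66·3 + ½·6·3² = -171 cm; v ends -48 cm/s.
x(10) = 5 + Σ Δx = -447 cm.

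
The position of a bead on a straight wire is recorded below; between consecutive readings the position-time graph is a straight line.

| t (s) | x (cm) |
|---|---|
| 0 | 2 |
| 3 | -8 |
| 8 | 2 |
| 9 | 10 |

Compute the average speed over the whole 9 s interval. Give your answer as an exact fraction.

Average speed = (total path length)/(elapsed time); on a piecewise-linear x-t graph the path length is Σ|Δx|.
0–3 s: |Δx| = |-8 − 2| = 10 cm
3–8 s: |Δx| = |2 − -8| = 10 cm
8–9 s: |Δx| = |10 − 2| = 8 cm
Total path = 28 cm; average speed = 28/9 = 28/9 cm/s.

28/9 cm/s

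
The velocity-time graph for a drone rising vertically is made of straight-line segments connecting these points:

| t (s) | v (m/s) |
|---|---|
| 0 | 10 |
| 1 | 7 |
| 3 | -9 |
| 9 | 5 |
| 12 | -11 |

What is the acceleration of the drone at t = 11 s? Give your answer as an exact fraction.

Acceleration is the slope of the v-t graph on 9–12 s: (-11 − 5)/(12 − 9) = -16/3 m/s².

-16/3 m/s²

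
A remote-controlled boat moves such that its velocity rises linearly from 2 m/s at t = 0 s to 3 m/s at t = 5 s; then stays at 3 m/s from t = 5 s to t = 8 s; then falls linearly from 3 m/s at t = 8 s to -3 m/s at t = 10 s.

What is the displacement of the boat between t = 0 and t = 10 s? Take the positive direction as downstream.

Displacement is the signed area under the v-t curve.
0–5 s: ½(2 + 3)(5) = 12.5 m
5–8 s: 3 × 3 = 9 m
8–10 s: ½(3 + -3)(2) = 0 m
Net displacement = 21.5 m

21.5 m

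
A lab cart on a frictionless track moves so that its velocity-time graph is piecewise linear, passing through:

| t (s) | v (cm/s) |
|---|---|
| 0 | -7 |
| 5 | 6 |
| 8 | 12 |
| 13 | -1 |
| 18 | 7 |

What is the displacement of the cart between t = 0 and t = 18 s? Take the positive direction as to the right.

67 cm

Displacement is the signed area under the v-t curve.
0–5 s: ½(-7 + 6)(5) = -2.5 cm
5–8 s: ½(6 + 12)(3) = 27 cm
8–13 s: ½(12 + -1)(5) = 27.5 cm
13–18 s: ½(-1 + 7)(5) = 15 cm
Net displacement = 67 cm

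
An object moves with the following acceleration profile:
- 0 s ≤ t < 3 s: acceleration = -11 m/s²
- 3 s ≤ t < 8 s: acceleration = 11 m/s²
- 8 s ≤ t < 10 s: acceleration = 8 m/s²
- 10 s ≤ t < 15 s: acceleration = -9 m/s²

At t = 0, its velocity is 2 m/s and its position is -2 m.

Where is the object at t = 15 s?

88.5 m

On each constant-a segment, Δv = aΔt and Δx = v₀Δt + ½aΔt²; chain segment to segment.
0–3 s: v starts 2 m/s; Δx = 2·3 + ½·-11·3² = -43.5 m; v ends -31 m/s.
3–8 s: v starts -31 m/s; Δx = -31·5 + ½·11·5² = -17.5 m; v ends 24 m/s.
8–10 s: v starts 24 m/s; Δx = 24·2 + ½·8·2² = 64 m; v ends 40 m/s.
10–15 s: v starts 40 m/s; Δx = 40·5 + ½·-9·5² = 87.5 m; v ends -5 m/s.
x(15) = -2 + Σ Δx = 88.5 m.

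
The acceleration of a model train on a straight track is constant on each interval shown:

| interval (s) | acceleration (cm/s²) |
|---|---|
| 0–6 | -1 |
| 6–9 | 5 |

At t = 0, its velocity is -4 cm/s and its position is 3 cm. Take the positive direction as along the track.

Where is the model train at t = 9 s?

-46.5 cm

On each constant-a segment, Δv = aΔt and Δx = v₀Δt + ½aΔt²; chain segment to segment.
0–6 s: v starts -4 cm/s; Δx = -4·6 + ½·-1·6² = -42 cm; v ends -10 cm/s.
6–9 s: v starts -10 cm/s; Δx = -10·3 + ½·5·3² = -7.5 cm; v ends 5 cm/s.
x(9) = 3 + Σ Δx = -46.5 cm.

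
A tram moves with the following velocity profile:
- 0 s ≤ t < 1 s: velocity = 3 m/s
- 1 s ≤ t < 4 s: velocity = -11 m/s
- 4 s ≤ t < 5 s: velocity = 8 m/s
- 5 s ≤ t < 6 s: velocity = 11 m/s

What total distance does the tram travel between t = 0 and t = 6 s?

Distance (not displacement) is the total path length: add the absolute areas under v-t.
0–1 s: |3| × 1 = 3 m
1–4 s: |-11| × 3 = 33 m
4–5 s: |8| × 1 = 8 m
5–6 s: |11| × 1 = 11 m
Total distance = 55 m

55 m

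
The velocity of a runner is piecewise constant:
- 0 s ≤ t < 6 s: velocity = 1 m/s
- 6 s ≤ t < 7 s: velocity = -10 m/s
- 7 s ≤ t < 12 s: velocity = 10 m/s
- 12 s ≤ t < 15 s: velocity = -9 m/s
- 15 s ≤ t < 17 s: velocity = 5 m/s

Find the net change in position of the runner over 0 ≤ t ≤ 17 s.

29 m

Displacement is the signed area under the v-t curve.
0–6 s: 1 × 6 = 6 m
6–7 s: -10 × 1 = -10 m
7–12 s: 10 × 5 = 50 m
12–15 s: -9 × 3 = -27 m
15–17 s: 5 × 2 = 10 m
Net displacement = 29 m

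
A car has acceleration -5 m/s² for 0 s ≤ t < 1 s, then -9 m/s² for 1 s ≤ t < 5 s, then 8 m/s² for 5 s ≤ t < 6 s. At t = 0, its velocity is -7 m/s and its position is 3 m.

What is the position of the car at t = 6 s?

On each constant-a segment, Δv = aΔt and Δx = v₀Δt + ½aΔt²; chain segment to segment.
0–1 s: v starts -7 m/s; Δx = -7·1 + ½·-5·1² = -9.5 m; v ends -12 m/s.
1–5 s: v starts -12 m/s; Δx = -12·4 + ½·-9·4² = -120 m; v ends -48 m/s.
5–6 s: v starts -48 m/s; Δx = -48·1 + ½·8·1² = -44 m; v ends -40 m/s.
x(6) = 3 + Σ Δx = -170.5 m.

-170.5 m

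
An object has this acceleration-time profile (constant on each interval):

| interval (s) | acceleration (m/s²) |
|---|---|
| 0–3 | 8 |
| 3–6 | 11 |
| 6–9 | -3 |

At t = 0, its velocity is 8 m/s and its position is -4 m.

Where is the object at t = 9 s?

On each constant-a segment, Δv = aΔt and Δx = v₀Δt + ½aΔt²; chain segment to segment.
0–3 s: v starts 8 m/s; Δx = 8·3 + ½·8·3² = 60 m; v ends 32 m/s.
3–6 s: v starts 32 m/s; Δx = 32·3 + ½·11·3² = 145.5 m; v ends 65 m/s.
6–9 s: v starts 65 m/s; Δx = 65·3 + ½·-3·3² = 181.5 m; v ends 56 m/s.
x(9) = -4 + Σ Δx = 383 m.

383 m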